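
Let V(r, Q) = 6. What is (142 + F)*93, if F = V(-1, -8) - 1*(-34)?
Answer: 16926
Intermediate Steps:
F = 40 (F = 6 - 1*(-34) = 6 + 34 = 40)
(142 + F)*93 = (142 + 40)*93 = 182*93 = 16926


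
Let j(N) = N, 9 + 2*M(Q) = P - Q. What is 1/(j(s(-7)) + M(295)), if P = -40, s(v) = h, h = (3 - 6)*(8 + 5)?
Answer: -1/211 ≈ -0.0047393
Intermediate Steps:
h = -39 (h = -3*13 = -39)
s(v) = -39
M(Q) = -49/2 - Q/2 (M(Q) = -9/2 + (-40 - Q)/2 = -9/2 + (-20 - Q/2) = -49/2 - Q/2)
1/(j(s(-7)) + M(295)) = 1/(-39 + (-49/2 - ½*295)) = 1/(-39 + (-49/2 - 295/2)) = 1/(-39 - 172) = 1/(-211) = -1/211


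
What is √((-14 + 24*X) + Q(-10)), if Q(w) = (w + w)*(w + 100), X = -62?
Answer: I*√3302 ≈ 57.463*I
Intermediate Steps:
Q(w) = 2*w*(100 + w) (Q(w) = (2*w)*(100 + w) = 2*w*(100 + w))
√((-14 + 24*X) + Q(-10)) = √((-14 + 24*(-62)) + 2*(-10)*(100 - 10)) = √((-14 - 1488) + 2*(-10)*90) = √(-1502 - 1800) = √(-3302) = I*√3302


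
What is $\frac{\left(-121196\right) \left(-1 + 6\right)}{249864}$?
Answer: $- \frac{151495}{62466} \approx -2.4252$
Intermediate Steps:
$\frac{\left(-121196\right) \left(-1 + 6\right)}{249864} = \left(-121196\right) 5 \cdot \frac{1}{249864} = \left(-605980\right) \frac{1}{249864} = - \frac{151495}{62466}$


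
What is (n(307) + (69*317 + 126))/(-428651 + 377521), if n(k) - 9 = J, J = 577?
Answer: -4517/10226 ≈ -0.44172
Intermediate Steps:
n(k) = 586 (n(k) = 9 + 577 = 586)
(n(307) + (69*317 + 126))/(-428651 + 377521) = (586 + (69*317 + 126))/(-428651 + 377521) = (586 + (21873 + 126))/(-51130) = (586 + 21999)*(-1/51130) = 22585*(-1/51130) = -4517/10226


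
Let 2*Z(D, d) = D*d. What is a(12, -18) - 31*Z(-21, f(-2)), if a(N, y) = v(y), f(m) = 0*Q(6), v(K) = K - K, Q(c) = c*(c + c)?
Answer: 0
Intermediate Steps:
Q(c) = 2*c**2 (Q(c) = c*(2*c) = 2*c**2)
v(K) = 0
f(m) = 0 (f(m) = 0*(2*6**2) = 0*(2*36) = 0*72 = 0)
Z(D, d) = D*d/2 (Z(D, d) = (D*d)/2 = D*d/2)
a(N, y) = 0
a(12, -18) - 31*Z(-21, f(-2)) = 0 - 31*(-21)*0/2 = 0 - 31*0 = 0 + 0 = 0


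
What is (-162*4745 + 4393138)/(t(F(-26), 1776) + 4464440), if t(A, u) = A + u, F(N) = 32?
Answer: 453056/558281 ≈ 0.81152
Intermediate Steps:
(-162*4745 + 4393138)/(t(F(-26), 1776) + 4464440) = (-162*4745 + 4393138)/((32 + 1776) + 4464440) = (-768690 + 4393138)/(1808 + 4464440) = 3624448/4466248 = 3624448*(1/4466248) = 453056/558281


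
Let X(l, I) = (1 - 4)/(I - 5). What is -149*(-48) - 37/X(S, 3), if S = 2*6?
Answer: 21382/3 ≈ 7127.3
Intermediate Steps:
S = 12
X(l, I) = -3/(-5 + I)
-149*(-48) - 37/X(S, 3) = -149*(-48) - 37/((-3/(-5 + 3))) = 7152 - 37/((-3/(-2))) = 7152 - 37/((-3*(-½))) = 7152 - 37/3/2 = 7152 - 37*⅔ = 7152 - 74/3 = 21382/3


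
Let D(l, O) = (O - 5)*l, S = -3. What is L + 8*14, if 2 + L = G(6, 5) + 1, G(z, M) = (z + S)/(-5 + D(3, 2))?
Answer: 1551/14 ≈ 110.79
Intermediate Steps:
D(l, O) = l*(-5 + O) (D(l, O) = (-5 + O)*l = l*(-5 + O))
G(z, M) = 3/14 - z/14 (G(z, M) = (z - 3)/(-5 + 3*(-5 + 2)) = (-3 + z)/(-5 + 3*(-3)) = (-3 + z)/(-5 - 9) = (-3 + z)/(-14) = (-3 + z)*(-1/14) = 3/14 - z/14)
L = -17/14 (L = -2 + ((3/14 - 1/14*6) + 1) = -2 + ((3/14 - 3/7) + 1) = -2 + (-3/14 + 1) = -2 + 11/14 = -17/14 ≈ -1.2143)
L + 8*14 = -17/14 + 8*14 = -17/14 + 112 = 1551/14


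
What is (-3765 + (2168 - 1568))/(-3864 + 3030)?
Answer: 1055/278 ≈ 3.7950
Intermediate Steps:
(-3765 + (2168 - 1568))/(-3864 + 3030) = (-3765 + 600)/(-834) = -3165*(-1/834) = 1055/278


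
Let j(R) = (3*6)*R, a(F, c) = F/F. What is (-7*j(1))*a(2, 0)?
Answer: -126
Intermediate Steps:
a(F, c) = 1
j(R) = 18*R
(-7*j(1))*a(2, 0) = -126*1 = -126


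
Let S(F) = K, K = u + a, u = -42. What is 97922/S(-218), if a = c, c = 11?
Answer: -97922/31 ≈ -3158.8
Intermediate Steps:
a = 11
K = -31 (K = -42 + 11 = -31)
S(F) = -31
97922/S(-218) = 97922/(-31) = 97922*(-1/31) = -97922/31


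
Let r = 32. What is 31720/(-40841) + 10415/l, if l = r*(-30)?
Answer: -91162043/7841472 ≈ -11.626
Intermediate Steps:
l = -960 (l = 32*(-30) = -960)
31720/(-40841) + 10415/l = 31720/(-40841) + 10415/(-960) = 31720*(-1/40841) + 10415*(-1/960) = -31720/40841 - 2083/192 = -91162043/7841472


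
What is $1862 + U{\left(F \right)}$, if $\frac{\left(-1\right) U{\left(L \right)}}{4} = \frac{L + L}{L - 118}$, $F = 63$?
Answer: $\frac{102914}{55} \approx 1871.2$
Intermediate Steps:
$U{\left(L \right)} = - \frac{8 L}{-118 + L}$ ($U{\left(L \right)} = - 4 \frac{L + L}{L - 118} = - 4 \frac{2 L}{-118 + L} = - \frac{8 L}{-118 + L}$)
$1862 + U{\left(F \right)} = 1862 - \frac{504}{-118 + 63} = 1862 - \frac{504}{-55} = 1862 - 504 \left(- \frac{1}{55}\right) = 1862 + \frac{504}{55} = \frac{102914}{55}$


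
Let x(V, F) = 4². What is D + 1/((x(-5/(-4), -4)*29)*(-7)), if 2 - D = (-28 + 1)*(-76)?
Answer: -6658401/3248 ≈ -2050.0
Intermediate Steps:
x(V, F) = 16
D = -2050 (D = 2 - (-28 + 1)*(-76) = 2 - (-27)*(-76) = 2 - 1*2052 = 2 - 2052 = -2050)
D + 1/((x(-5/(-4), -4)*29)*(-7)) = -2050 + 1/((16*29)*(-7)) = -2050 + 1/(464*(-7)) = -2050 + 1/(-3248) = -2050 - 1/3248 = -6658401/3248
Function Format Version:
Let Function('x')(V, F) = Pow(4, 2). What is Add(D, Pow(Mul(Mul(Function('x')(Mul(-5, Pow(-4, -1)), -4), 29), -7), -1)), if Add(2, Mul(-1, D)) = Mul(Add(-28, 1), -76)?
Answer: Rational(-6658401, 3248) ≈ -2050.0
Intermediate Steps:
Function('x')(V, F) = 16
D = -2050 (D = Add(2, Mul(-1, Mul(Add(-28, 1), -76))) = Add(2, Mul(-1, Mul(-27, -76))) = Add(2, Mul(-1, 2052)) = Add(2, -2052) = -2050)
Add(D, Pow(Mul(Mul(Function('x')(Mul(-5, Pow(-4, -1)), -4), 29), -7), -1)) = Add(-2050, Pow(Mul(Mul(16, 29), -7), -1)) = Add(-2050, Pow(Mul(464, -7), -1)) = Add(-2050, Pow(-3248, -1)) = Add(-2050, Rational(-1, 3248)) = Rational(-6658401, 3248)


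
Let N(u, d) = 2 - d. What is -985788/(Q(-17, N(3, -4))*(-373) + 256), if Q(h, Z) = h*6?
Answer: -492894/19151 ≈ -25.737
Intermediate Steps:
Q(h, Z) = 6*h
-985788/(Q(-17, N(3, -4))*(-373) + 256) = -985788/((6*(-17))*(-373) + 256) = -985788/(-102*(-373) + 256) = -985788/(38046 + 256) = -985788/38302 = -985788*1/38302 = -492894/19151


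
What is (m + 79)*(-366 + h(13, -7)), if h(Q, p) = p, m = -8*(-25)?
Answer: -104067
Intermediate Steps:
m = 200
(m + 79)*(-366 + h(13, -7)) = (200 + 79)*(-366 - 7) = 279*(-373) = -104067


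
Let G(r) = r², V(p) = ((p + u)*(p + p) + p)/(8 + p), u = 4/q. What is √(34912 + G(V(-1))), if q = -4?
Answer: √1710697/7 ≈ 186.85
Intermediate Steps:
u = -1 (u = 4/(-4) = 4*(-¼) = -1)
V(p) = (p + 2*p*(-1 + p))/(8 + p) (V(p) = ((p - 1)*(p + p) + p)/(8 + p) = ((-1 + p)*(2*p) + p)/(8 + p) = (2*p*(-1 + p) + p)/(8 + p) = (p + 2*p*(-1 + p))/(8 + p))
√(34912 + G(V(-1))) = √(34912 + (-(-1 + 2*(-1))/(8 - 1))²) = √(34912 + (-1*(-1 - 2)/7)²) = √(34912 + (-1*⅐*(-3))²) = √(34912 + (3/7)²) = √(34912 + 9/49) = √(1710697/49) = √1710697/7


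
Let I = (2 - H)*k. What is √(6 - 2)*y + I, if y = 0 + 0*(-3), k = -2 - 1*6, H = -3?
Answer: -40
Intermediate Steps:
k = -8 (k = -2 - 6 = -8)
I = -40 (I = (2 - 1*(-3))*(-8) = (2 + 3)*(-8) = 5*(-8) = -40)
y = 0 (y = 0 + 0 = 0)
√(6 - 2)*y + I = √(6 - 2)*0 - 40 = √4*0 - 40 = 2*0 - 40 = 0 - 40 = -40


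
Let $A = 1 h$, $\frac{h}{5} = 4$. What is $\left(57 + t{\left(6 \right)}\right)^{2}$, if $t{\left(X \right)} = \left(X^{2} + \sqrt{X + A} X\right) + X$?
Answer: $10737 + 1188 \sqrt{26} \approx 16795.0$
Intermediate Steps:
$h = 20$ ($h = 5 \cdot 4 = 20$)
$A = 20$ ($A = 1 \cdot 20 = 20$)
$t{\left(X \right)} = X + X^{2} + X \sqrt{20 + X}$ ($t{\left(X \right)} = \left(X^{2} + \sqrt{X + 20} X\right) + X = \left(X^{2} + \sqrt{20 + X} X\right) + X = \left(X^{2} + X \sqrt{20 + X}\right) + X = X + X^{2} + X \sqrt{20 + X}$)
$\left(57 + t{\left(6 \right)}\right)^{2} = \left(57 + 6 \left(1 + 6 + \sqrt{20 + 6}\right)\right)^{2} = \left(57 + 6 \left(1 + 6 + \sqrt{26}\right)\right)^{2} = \left(57 + 6 \left(7 + \sqrt{26}\right)\right)^{2} = \left(57 + \left(42 + 6 \sqrt{26}\right)\right)^{2} = \left(99 + 6 \sqrt{26}\right)^{2}$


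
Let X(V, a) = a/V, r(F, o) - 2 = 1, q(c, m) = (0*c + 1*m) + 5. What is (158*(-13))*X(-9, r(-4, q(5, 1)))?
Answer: 2054/3 ≈ 684.67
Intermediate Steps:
q(c, m) = 5 + m (q(c, m) = (0 + m) + 5 = m + 5 = 5 + m)
r(F, o) = 3 (r(F, o) = 2 + 1 = 3)
(158*(-13))*X(-9, r(-4, q(5, 1))) = (158*(-13))*(3/(-9)) = -6162*(-1)/9 = -2054*(-⅓) = 2054/3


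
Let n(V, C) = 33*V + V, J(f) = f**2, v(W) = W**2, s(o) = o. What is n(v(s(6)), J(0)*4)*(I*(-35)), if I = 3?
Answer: -128520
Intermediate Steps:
n(V, C) = 34*V
n(v(s(6)), J(0)*4)*(I*(-35)) = (34*6**2)*(3*(-35)) = (34*36)*(-105) = 1224*(-105) = -128520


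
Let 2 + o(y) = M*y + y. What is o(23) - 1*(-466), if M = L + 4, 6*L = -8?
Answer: 1645/3 ≈ 548.33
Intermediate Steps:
L = -4/3 (L = (1/6)*(-8) = -4/3 ≈ -1.3333)
M = 8/3 (M = -4/3 + 4 = 8/3 ≈ 2.6667)
o(y) = -2 + 11*y/3 (o(y) = -2 + (8*y/3 + y) = -2 + 11*y/3)
o(23) - 1*(-466) = (-2 + (11/3)*23) - 1*(-466) = (-2 + 253/3) + 466 = 247/3 + 466 = 1645/3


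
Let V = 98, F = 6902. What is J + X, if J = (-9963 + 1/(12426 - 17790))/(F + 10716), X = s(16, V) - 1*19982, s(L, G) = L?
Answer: -1886899381165/94502952 ≈ -19967.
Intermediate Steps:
X = -19966 (X = 16 - 1*19982 = 16 - 19982 = -19966)
J = -53441533/94502952 (J = (-9963 + 1/(12426 - 17790))/(6902 + 10716) = (-9963 + 1/(-5364))/17618 = (-9963 - 1/5364)*(1/17618) = -53441533/5364*1/17618 = -53441533/94502952 ≈ -0.56550)
J + X = -53441533/94502952 - 19966 = -1886899381165/94502952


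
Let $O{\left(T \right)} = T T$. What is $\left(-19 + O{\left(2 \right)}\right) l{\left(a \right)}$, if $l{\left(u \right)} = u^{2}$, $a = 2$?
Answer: $-60$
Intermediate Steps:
$O{\left(T \right)} = T^{2}$
$\left(-19 + O{\left(2 \right)}\right) l{\left(a \right)} = \left(-19 + 2^{2}\right) 2^{2} = \left(-19 + 4\right) 4 = \left(-15\right) 4 = -60$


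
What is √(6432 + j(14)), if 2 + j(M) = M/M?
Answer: √6431 ≈ 80.193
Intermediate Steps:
j(M) = -1 (j(M) = -2 + M/M = -2 + 1 = -1)
√(6432 + j(14)) = √(6432 - 1) = √6431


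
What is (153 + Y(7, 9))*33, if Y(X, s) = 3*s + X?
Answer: 6171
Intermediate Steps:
Y(X, s) = X + 3*s
(153 + Y(7, 9))*33 = (153 + (7 + 3*9))*33 = (153 + (7 + 27))*33 = (153 + 34)*33 = 187*33 = 6171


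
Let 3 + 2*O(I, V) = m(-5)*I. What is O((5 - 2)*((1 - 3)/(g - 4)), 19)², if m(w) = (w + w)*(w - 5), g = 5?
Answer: 363609/4 ≈ 90902.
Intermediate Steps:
m(w) = 2*w*(-5 + w) (m(w) = (2*w)*(-5 + w) = 2*w*(-5 + w))
O(I, V) = -3/2 + 50*I (O(I, V) = -3/2 + ((2*(-5)*(-5 - 5))*I)/2 = -3/2 + ((2*(-5)*(-10))*I)/2 = -3/2 + (100*I)/2 = -3/2 + 50*I)
O((5 - 2)*((1 - 3)/(g - 4)), 19)² = (-3/2 + 50*((5 - 2)*((1 - 3)/(5 - 4))))² = (-3/2 + 50*(3*(-2/1)))² = (-3/2 + 50*(3*(-2*1)))² = (-3/2 + 50*(3*(-2)))² = (-3/2 + 50*(-6))² = (-3/2 - 300)² = (-603/2)² = 363609/4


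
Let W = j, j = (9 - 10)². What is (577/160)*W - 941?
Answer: -149983/160 ≈ -937.39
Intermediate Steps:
j = 1 (j = (-1)² = 1)
W = 1
(577/160)*W - 941 = (577/160)*1 - 941 = 577/160 - 941 = -149983/160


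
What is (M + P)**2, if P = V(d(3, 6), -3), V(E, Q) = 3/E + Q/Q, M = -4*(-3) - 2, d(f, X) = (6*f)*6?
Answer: 157609/1296 ≈ 121.61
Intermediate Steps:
d(f, X) = 36*f
M = 10 (M = 12 - 2 = 10)
V(E, Q) = 1 + 3/E (V(E, Q) = 3/E + 1 = 1 + 3/E)
P = 37/36 (P = (3 + 36*3)/((36*3)) = (3 + 108)/108 = (1/108)*111 = 37/36 ≈ 1.0278)
(M + P)**2 = (10 + 37/36)**2 = (397/36)**2 = 157609/1296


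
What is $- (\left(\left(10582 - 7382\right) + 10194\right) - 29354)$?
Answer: $15960$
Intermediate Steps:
$- (\left(\left(10582 - 7382\right) + 10194\right) - 29354) = - (\left(3200 + 10194\right) - 29354) = - (13394 - 29354) = \left(-1\right) \left(-15960\right) = 15960$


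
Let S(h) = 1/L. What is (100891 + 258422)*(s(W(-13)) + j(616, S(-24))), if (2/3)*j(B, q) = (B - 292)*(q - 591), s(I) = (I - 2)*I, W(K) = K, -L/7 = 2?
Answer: -722025100980/7 ≈ -1.0315e+11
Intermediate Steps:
L = -14 (L = -7*2 = -14)
s(I) = I*(-2 + I) (s(I) = (-2 + I)*I = I*(-2 + I))
S(h) = -1/14 (S(h) = 1/(-14) = -1/14)
j(B, q) = 3*(-591 + q)*(-292 + B)/2 (j(B, q) = 3*((B - 292)*(q - 591))/2 = 3*((-292 + B)*(-591 + q))/2 = 3*((-591 + q)*(-292 + B))/2 = 3*(-591 + q)*(-292 + B)/2)
(100891 + 258422)*(s(W(-13)) + j(616, S(-24))) = (100891 + 258422)*(-13*(-2 - 13) + (258858 - 438*(-1/14) - 1773/2*616 + (3/2)*616*(-1/14))) = 359313*(-13*(-15) + (258858 + 219/7 - 546084 - 66)) = 359313*(195 - 2010825/7) = 359313*(-2009460/7) = -722025100980/7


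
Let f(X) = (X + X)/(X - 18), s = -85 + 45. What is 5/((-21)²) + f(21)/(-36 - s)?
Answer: 3097/882 ≈ 3.5113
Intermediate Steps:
s = -40
f(X) = 2*X/(-18 + X) (f(X) = (2*X)/(-18 + X) = 2*X/(-18 + X))
5/((-21)²) + f(21)/(-36 - s) = 5/((-21)²) + (2*21/(-18 + 21))/(-36 - 1*(-40)) = 5/441 + (2*21/3)/(-36 + 40) = 5*(1/441) + (2*21*(⅓))/4 = 5/441 + 14*(¼) = 5/441 + 7/2 = 3097/882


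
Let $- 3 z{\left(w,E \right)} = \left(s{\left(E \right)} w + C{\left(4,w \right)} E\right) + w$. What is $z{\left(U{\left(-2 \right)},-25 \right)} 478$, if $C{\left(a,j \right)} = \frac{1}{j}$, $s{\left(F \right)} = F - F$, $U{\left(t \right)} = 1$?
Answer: $3824$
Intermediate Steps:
$s{\left(F \right)} = 0$
$z{\left(w,E \right)} = - \frac{w}{3} - \frac{E}{3 w}$ ($z{\left(w,E \right)} = - \frac{\left(0 w + \frac{E}{w}\right) + w}{3} = - \frac{\left(0 + \frac{E}{w}\right) + w}{3} = - \frac{\frac{E}{w} + w}{3} = - \frac{w + \frac{E}{w}}{3} = - \frac{w}{3} - \frac{E}{3 w}$)
$z{\left(U{\left(-2 \right)},-25 \right)} 478 = \frac{\left(-1\right) \left(-25\right) - 1^{2}}{3 \cdot 1} \cdot 478 = \frac{1}{3} \cdot 1 \left(25 - 1\right) 478 = \frac{1}{3} \cdot 1 \cdot 24 \cdot 478 = 8 \cdot 478 = 3824$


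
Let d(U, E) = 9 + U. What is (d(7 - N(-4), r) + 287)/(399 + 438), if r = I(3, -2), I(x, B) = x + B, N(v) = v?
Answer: 307/837 ≈ 0.36679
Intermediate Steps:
I(x, B) = B + x
r = 1 (r = -2 + 3 = 1)
(d(7 - N(-4), r) + 287)/(399 + 438) = ((9 + (7 - 1*(-4))) + 287)/(399 + 438) = ((9 + (7 + 4)) + 287)/837 = ((9 + 11) + 287)*(1/837) = (20 + 287)*(1/837) = 307*(1/837) = 307/837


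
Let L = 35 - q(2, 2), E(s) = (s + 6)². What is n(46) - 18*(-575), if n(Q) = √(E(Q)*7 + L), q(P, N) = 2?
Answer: 10350 + √18961 ≈ 10488.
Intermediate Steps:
E(s) = (6 + s)²
L = 33 (L = 35 - 1*2 = 35 - 2 = 33)
n(Q) = √(33 + 7*(6 + Q)²) (n(Q) = √((6 + Q)²*7 + 33) = √(7*(6 + Q)² + 33) = √(33 + 7*(6 + Q)²))
n(46) - 18*(-575) = √(33 + 7*(6 + 46)²) - 18*(-575) = √(33 + 7*52²) + 10350 = √(33 + 7*2704) + 10350 = √(33 + 18928) + 10350 = √18961 + 10350 = 10350 + √18961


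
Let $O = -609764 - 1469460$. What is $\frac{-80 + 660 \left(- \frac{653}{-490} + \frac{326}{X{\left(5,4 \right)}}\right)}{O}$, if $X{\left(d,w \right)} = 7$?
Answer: $- \frac{772649}{50940988} \approx -0.015168$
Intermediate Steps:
$O = -2079224$
$\frac{-80 + 660 \left(- \frac{653}{-490} + \frac{326}{X{\left(5,4 \right)}}\right)}{O} = \frac{-80 + 660 \left(- \frac{653}{-490} + \frac{326}{7}\right)}{-2079224} = \left(-80 + 660 \left(\left(-653\right) \left(- \frac{1}{490}\right) + 326 \cdot \frac{1}{7}\right)\right) \left(- \frac{1}{2079224}\right) = \left(-80 + 660 \left(\frac{653}{490} + \frac{326}{7}\right)\right) \left(- \frac{1}{2079224}\right) = \left(-80 + 660 \cdot \frac{23473}{490}\right) \left(- \frac{1}{2079224}\right) = \left(-80 + \frac{1549218}{49}\right) \left(- \frac{1}{2079224}\right) = \frac{1545298}{49} \left(- \frac{1}{2079224}\right) = - \frac{772649}{50940988}$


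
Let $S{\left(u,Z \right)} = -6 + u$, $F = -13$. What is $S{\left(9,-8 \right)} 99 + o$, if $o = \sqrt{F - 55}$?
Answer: $297 + 2 i \sqrt{17} \approx 297.0 + 8.2462 i$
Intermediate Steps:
$o = 2 i \sqrt{17}$ ($o = \sqrt{-13 - 55} = \sqrt{-68} = 2 i \sqrt{17} \approx 8.2462 i$)
$S{\left(9,-8 \right)} 99 + o = \left(-6 + 9\right) 99 + 2 i \sqrt{17} = 3 \cdot 99 + 2 i \sqrt{17} = 297 + 2 i \sqrt{17}$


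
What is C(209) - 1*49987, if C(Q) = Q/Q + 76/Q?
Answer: -549842/11 ≈ -49986.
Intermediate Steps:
C(Q) = 1 + 76/Q
C(209) - 1*49987 = (76 + 209)/209 - 1*49987 = (1/209)*285 - 49987 = 15/11 - 49987 = -549842/11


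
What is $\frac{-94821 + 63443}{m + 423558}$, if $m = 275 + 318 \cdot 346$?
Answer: $- \frac{1082}{18409} \approx -0.058776$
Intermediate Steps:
$m = 110303$ ($m = 275 + 110028 = 110303$)
$\frac{-94821 + 63443}{m + 423558} = \frac{-94821 + 63443}{110303 + 423558} = - \frac{31378}{533861} = \left(-31378\right) \frac{1}{533861} = - \frac{1082}{18409}$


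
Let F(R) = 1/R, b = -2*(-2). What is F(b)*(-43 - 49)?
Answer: -23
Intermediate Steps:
b = 4
F(b)*(-43 - 49) = (-43 - 49)/4 = (¼)*(-92) = -23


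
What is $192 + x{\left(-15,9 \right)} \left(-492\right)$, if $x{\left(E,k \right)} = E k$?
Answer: $66612$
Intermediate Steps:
$192 + x{\left(-15,9 \right)} \left(-492\right) = 192 + \left(-15\right) 9 \left(-492\right) = 192 - -66420 = 192 + 66420 = 66612$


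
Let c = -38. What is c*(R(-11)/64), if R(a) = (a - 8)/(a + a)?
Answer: -361/704 ≈ -0.51278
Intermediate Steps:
R(a) = (-8 + a)/(2*a) (R(a) = (-8 + a)/((2*a)) = (-8 + a)*(1/(2*a)) = (-8 + a)/(2*a))
c*(R(-11)/64) = -38*(½)*(-8 - 11)/(-11)/64 = -38*(½)*(-1/11)*(-19)/64 = -361/(11*64) = -38*19/1408 = -361/704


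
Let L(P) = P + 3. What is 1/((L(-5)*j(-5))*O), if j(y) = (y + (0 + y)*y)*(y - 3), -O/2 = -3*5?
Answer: 1/9600 ≈ 0.00010417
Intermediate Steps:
L(P) = 3 + P
O = 30 (O = -(-6)*5 = -2*(-15) = 30)
j(y) = (-3 + y)*(y + y²) (j(y) = (y + y*y)*(-3 + y) = (y + y²)*(-3 + y) = (-3 + y)*(y + y²))
1/((L(-5)*j(-5))*O) = 1/(((3 - 5)*(-5*(-3 + (-5)² - 2*(-5))))*30) = 1/(-(-10)*(-3 + 25 + 10)*30) = 1/(-(-10)*32*30) = 1/(-2*(-160)*30) = 1/(320*30) = 1/9600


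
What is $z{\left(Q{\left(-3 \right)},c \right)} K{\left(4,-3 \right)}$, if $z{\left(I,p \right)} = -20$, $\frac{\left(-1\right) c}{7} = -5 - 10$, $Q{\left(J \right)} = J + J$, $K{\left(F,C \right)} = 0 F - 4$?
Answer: $80$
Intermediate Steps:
$K{\left(F,C \right)} = -4$ ($K{\left(F,C \right)} = 0 - 4 = -4$)
$Q{\left(J \right)} = 2 J$
$c = 105$ ($c = - 7 \left(-5 - 10\right) = \left(-7\right) \left(-15\right) = 105$)
$z{\left(Q{\left(-3 \right)},c \right)} K{\left(4,-3 \right)} = \left(-20\right) \left(-4\right) = 80$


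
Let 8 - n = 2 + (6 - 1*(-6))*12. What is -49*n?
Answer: 6762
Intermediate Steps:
n = -138 (n = 8 - (2 + (6 - 1*(-6))*12) = 8 - (2 + (6 + 6)*12) = 8 - (2 + 12*12) = 8 - (2 + 144) = 8 - 1*146 = 8 - 146 = -138)
-49*n = -49*(-138) = 6762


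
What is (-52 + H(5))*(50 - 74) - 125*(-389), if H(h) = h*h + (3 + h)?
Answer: 49081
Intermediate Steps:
H(h) = 3 + h + h² (H(h) = h² + (3 + h) = 3 + h + h²)
(-52 + H(5))*(50 - 74) - 125*(-389) = (-52 + (3 + 5 + 5²))*(50 - 74) - 125*(-389) = (-52 + (3 + 5 + 25))*(-24) + 48625 = (-52 + 33)*(-24) + 48625 = -19*(-24) + 48625 = 456 + 48625 = 49081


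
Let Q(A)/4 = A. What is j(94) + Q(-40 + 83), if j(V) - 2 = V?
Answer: 268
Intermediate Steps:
j(V) = 2 + V
Q(A) = 4*A
j(94) + Q(-40 + 83) = (2 + 94) + 4*(-40 + 83) = 96 + 4*43 = 96 + 172 = 268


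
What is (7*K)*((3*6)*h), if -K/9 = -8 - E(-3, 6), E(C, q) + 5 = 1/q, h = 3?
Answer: 10773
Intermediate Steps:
E(C, q) = -5 + 1/q
K = 57/2 (K = -9*(-8 - (-5 + 1/6)) = -9*(-8 - (-5 + ⅙)) = -9*(-8 - 1*(-29/6)) = -9*(-8 + 29/6) = -9*(-19/6) = 57/2 ≈ 28.500)
(7*K)*((3*6)*h) = (7*(57/2))*((3*6)*3) = 399*(18*3)/2 = (399/2)*54 = 10773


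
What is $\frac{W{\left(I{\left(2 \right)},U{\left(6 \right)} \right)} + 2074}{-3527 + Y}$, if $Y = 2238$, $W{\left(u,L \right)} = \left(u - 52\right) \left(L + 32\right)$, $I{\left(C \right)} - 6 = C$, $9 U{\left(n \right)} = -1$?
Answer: $- \frac{6038}{11601} \approx -0.52047$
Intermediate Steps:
$U{\left(n \right)} = - \frac{1}{9}$ ($U{\left(n \right)} = \frac{1}{9} \left(-1\right) = - \frac{1}{9}$)
$I{\left(C \right)} = 6 + C$
$W{\left(u,L \right)} = \left(-52 + u\right) \left(32 + L\right)$
$\frac{W{\left(I{\left(2 \right)},U{\left(6 \right)} \right)} + 2074}{-3527 + Y} = \frac{\left(-1664 - - \frac{52}{9} + 32 \left(6 + 2\right) - \frac{6 + 2}{9}\right) + 2074}{-3527 + 2238} = \frac{\left(-1664 + \frac{52}{9} + 32 \cdot 8 - \frac{8}{9}\right) + 2074}{-1289} = \left(\left(-1664 + \frac{52}{9} + 256 - \frac{8}{9}\right) + 2074\right) \left(- \frac{1}{1289}\right) = \left(- \frac{12628}{9} + 2074\right) \left(- \frac{1}{1289}\right) = \frac{6038}{9} \left(- \frac{1}{1289}\right) = - \frac{6038}{11601}$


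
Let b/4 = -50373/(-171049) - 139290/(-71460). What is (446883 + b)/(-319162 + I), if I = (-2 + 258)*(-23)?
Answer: -8276413331453/6019907058450 ≈ -1.3748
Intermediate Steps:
b = 1828337986/203719359 (b = 4*(-50373/(-171049) - 139290/(-71460)) = 4*(-50373*(-1/171049) - 139290*(-1/71460)) = 4*(50373/171049 + 4643/2382) = 4*(914168993/407438718) = 1828337986/203719359 ≈ 8.9748)
I = -5888 (I = 256*(-23) = -5888)
(446883 + b)/(-319162 + I) = (446883 + 1828337986/203719359)/(-319162 - 5888) = (91040546645983/203719359)/(-325050) = (91040546645983/203719359)*(-1/325050) = -8276413331453/6019907058450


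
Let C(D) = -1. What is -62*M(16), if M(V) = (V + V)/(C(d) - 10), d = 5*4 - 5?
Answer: 1984/11 ≈ 180.36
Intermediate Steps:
d = 15 (d = 20 - 5 = 15)
M(V) = -2*V/11 (M(V) = (V + V)/(-1 - 10) = (2*V)/(-11) = (2*V)*(-1/11) = -2*V/11)
-62*M(16) = -(-124)*16/11 = -62*(-32/11) = 1984/11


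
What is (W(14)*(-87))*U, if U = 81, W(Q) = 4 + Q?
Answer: -126846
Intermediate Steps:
(W(14)*(-87))*U = ((4 + 14)*(-87))*81 = (18*(-87))*81 = -1566*81 = -126846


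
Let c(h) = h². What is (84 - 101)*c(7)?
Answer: -833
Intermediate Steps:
(84 - 101)*c(7) = (84 - 101)*7² = -17*49 = -833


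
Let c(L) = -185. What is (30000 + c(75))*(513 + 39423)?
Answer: 1190691840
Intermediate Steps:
(30000 + c(75))*(513 + 39423) = (30000 - 185)*(513 + 39423) = 29815*39936 = 1190691840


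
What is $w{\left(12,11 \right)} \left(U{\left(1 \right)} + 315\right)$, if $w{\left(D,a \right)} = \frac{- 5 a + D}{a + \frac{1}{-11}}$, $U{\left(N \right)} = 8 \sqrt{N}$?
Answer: $- \frac{152779}{120} \approx -1273.2$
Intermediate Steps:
$w{\left(D,a \right)} = \frac{D - 5 a}{- \frac{1}{11} + a}$ ($w{\left(D,a \right)} = \frac{D - 5 a}{a - \frac{1}{11}} = \frac{D - 5 a}{- \frac{1}{11} + a}$)
$w{\left(12,11 \right)} \left(U{\left(1 \right)} + 315\right) = \frac{11 \left(12 - 55\right)}{-1 + 11 \cdot 11} \left(8 \sqrt{1} + 315\right) = \frac{11 \left(12 - 55\right)}{-1 + 121} \left(8 \cdot 1 + 315\right) = 11 \cdot \frac{1}{120} \left(-43\right) \left(8 + 315\right) = 11 \cdot \frac{1}{120} \left(-43\right) 323 = \left(- \frac{473}{120}\right) 323 = - \frac{152779}{120}$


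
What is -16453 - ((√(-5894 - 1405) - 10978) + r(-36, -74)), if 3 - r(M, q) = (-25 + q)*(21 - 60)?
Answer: -1617 - 3*I*√811 ≈ -1617.0 - 85.434*I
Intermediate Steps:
r(M, q) = -972 + 39*q (r(M, q) = 3 - (-25 + q)*(21 - 60) = 3 - (-25 + q)*(-39) = 3 - (975 - 39*q) = 3 + (-975 + 39*q) = -972 + 39*q)
-16453 - ((√(-5894 - 1405) - 10978) + r(-36, -74)) = -16453 - ((√(-5894 - 1405) - 10978) + (-972 + 39*(-74))) = -16453 - ((√(-7299) - 10978) + (-972 - 2886)) = -16453 - ((3*I*√811 - 10978) - 3858) = -16453 - ((-10978 + 3*I*√811) - 3858) = -16453 - (-14836 + 3*I*√811) = -16453 + (14836 - 3*I*√811) = -1617 - 3*I*√811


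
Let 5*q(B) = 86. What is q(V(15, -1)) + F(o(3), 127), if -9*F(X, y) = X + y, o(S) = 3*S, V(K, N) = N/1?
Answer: 94/45 ≈ 2.0889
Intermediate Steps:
V(K, N) = N (V(K, N) = N*1 = N)
q(B) = 86/5 (q(B) = (⅕)*86 = 86/5)
F(X, y) = -X/9 - y/9 (F(X, y) = -(X + y)/9 = -X/9 - y/9)
q(V(15, -1)) + F(o(3), 127) = 86/5 + (-3/3 - ⅑*127) = 86/5 + (-⅑*9 - 127/9) = 86/5 + (-1 - 127/9) = 86/5 - 136/9 = 94/45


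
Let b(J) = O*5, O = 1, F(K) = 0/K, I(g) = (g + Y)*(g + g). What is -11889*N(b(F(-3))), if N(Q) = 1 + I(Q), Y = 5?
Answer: -1200789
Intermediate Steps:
I(g) = 2*g*(5 + g) (I(g) = (g + 5)*(g + g) = (5 + g)*(2*g) = 2*g*(5 + g))
F(K) = 0
b(J) = 5 (b(J) = 1*5 = 5)
N(Q) = 1 + 2*Q*(5 + Q)
-11889*N(b(F(-3))) = -11889*(1 + 2*5*(5 + 5)) = -11889*(1 + 2*5*10) = -11889*(1 + 100) = -11889*101 = -1200789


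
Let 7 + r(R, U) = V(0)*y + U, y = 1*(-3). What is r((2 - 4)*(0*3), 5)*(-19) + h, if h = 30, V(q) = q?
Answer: 68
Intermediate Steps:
y = -3
r(R, U) = -7 + U (r(R, U) = -7 + (0*(-3) + U) = -7 + (0 + U) = -7 + U)
r((2 - 4)*(0*3), 5)*(-19) + h = (-7 + 5)*(-19) + 30 = -2*(-19) + 30 = 38 + 30 = 68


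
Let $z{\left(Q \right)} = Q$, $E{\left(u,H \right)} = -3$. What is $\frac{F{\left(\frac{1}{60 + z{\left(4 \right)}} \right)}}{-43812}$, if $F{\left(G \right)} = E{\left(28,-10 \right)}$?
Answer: $\frac{1}{14604} \approx 6.8474 \cdot 10^{-5}$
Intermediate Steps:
$F{\left(G \right)} = -3$
$\frac{F{\left(\frac{1}{60 + z{\left(4 \right)}} \right)}}{-43812} = - \frac{3}{-43812} = \left(-3\right) \left(- \frac{1}{43812}\right) = \frac{1}{14604}$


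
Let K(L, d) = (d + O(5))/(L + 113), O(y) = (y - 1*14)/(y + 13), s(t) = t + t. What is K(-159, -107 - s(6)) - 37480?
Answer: -3447921/92 ≈ -37477.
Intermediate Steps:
s(t) = 2*t
O(y) = (-14 + y)/(13 + y) (O(y) = (y - 14)/(13 + y) = (-14 + y)/(13 + y))
K(L, d) = (-½ + d)/(113 + L) (K(L, d) = (d + (-14 + 5)/(13 + 5))/(L + 113) = (d - 9/18)/(113 + L) = (d + (1/18)*(-9))/(113 + L) = (d - ½)/(113 + L) = (-½ + d)/(113 + L))
K(-159, -107 - s(6)) - 37480 = (-½ + (-107 - 2*6))/(113 - 159) - 37480 = (-½ + (-107 - 1*12))/(-46) - 37480 = -(-½ + (-107 - 12))/46 - 37480 = -(-½ - 119)/46 - 37480 = -1/46*(-239/2) - 37480 = 239/92 - 37480 = -3447921/92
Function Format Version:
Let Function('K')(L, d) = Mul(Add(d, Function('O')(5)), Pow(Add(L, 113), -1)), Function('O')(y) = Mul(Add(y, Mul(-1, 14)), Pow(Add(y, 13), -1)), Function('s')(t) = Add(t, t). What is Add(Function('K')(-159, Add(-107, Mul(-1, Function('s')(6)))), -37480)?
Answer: Rational(-3447921, 92) ≈ -37477.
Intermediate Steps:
Function('s')(t) = Mul(2, t)
Function('O')(y) = Mul(Pow(Add(13, y), -1), Add(-14, y)) (Function('O')(y) = Mul(Add(y, -14), Pow(Add(13, y), -1)) = Mul(Add(-14, y), Pow(Add(13, y), -1)) = Mul(Pow(Add(13, y), -1), Add(-14, y)))
Function('K')(L, d) = Mul(Pow(Add(113, L), -1), Add(Rational(-1, 2), d)) (Function('K')(L, d) = Mul(Add(d, Mul(Pow(Add(13, 5), -1), Add(-14, 5))), Pow(Add(L, 113), -1)) = Mul(Add(d, Mul(Pow(18, -1), -9)), Pow(Add(113, L), -1)) = Mul(Add(d, Mul(Rational(1, 18), -9)), Pow(Add(113, L), -1)) = Mul(Add(d, Rational(-1, 2)), Pow(Add(113, L), -1)) = Mul(Add(Rational(-1, 2), d), Pow(Add(113, L), -1)) = Mul(Pow(Add(113, L), -1), Add(Rational(-1, 2), d)))
Add(Function('K')(-159, Add(-107, Mul(-1, Function('s')(6)))), -37480) = Add(Mul(Pow(Add(113, -159), -1), Add(Rational(-1, 2), Add(-107, Mul(-1, Mul(2, 6))))), -37480) = Add(Mul(Pow(-46, -1), Add(Rational(-1, 2), Add(-107, Mul(-1, 12)))), -37480) = Add(Mul(Rational(-1, 46), Add(Rational(-1, 2), Add(-107, -12))), -37480) = Add(Mul(Rational(-1, 46), Add(Rational(-1, 2), -119)), -37480) = Add(Mul(Rational(-1, 46), Rational(-239, 2)), -37480) = Add(Rational(239, 92), -37480) = Rational(-3447921, 92)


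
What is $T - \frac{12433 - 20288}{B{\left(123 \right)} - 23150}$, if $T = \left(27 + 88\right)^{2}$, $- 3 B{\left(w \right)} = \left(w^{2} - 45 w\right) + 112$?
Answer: $\frac{1046814535}{79156} \approx 13225.0$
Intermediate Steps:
$B{\left(w \right)} = - \frac{112}{3} + 15 w - \frac{w^{2}}{3}$ ($B{\left(w \right)} = - \frac{\left(w^{2} - 45 w\right) + 112}{3} = - \frac{112 + w^{2} - 45 w}{3} = - \frac{112}{3} + 15 w - \frac{w^{2}}{3}$)
$T = 13225$ ($T = 115^{2} = 13225$)
$T - \frac{12433 - 20288}{B{\left(123 \right)} - 23150} = 13225 - \frac{12433 - 20288}{\left(- \frac{112}{3} + 15 \cdot 123 - \frac{123^{2}}{3}\right) - 23150} = 13225 - - \frac{7855}{\left(- \frac{112}{3} + 1845 - 5043\right) - 23150} = 13225 - - \frac{7855}{- \frac{9706}{3} - 23150} = 13225 - - \frac{7855}{- \frac{79156}{3}} = 13225 - \left(-7855\right) \left(- \frac{3}{79156}\right) = 13225 - \frac{23565}{79156} = \frac{1046814535}{79156}$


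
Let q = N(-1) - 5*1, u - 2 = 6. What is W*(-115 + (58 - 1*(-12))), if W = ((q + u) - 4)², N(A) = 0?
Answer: -45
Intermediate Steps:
u = 8 (u = 2 + 6 = 8)
q = -5 (q = 0 - 5*1 = 0 - 5 = -5)
W = 1 (W = ((-5 + 8) - 4)² = (3 - 4)² = (-1)² = 1)
W*(-115 + (58 - 1*(-12))) = 1*(-115 + (58 - 1*(-12))) = 1*(-115 + (58 + 12)) = 1*(-115 + 70) = 1*(-45) = -45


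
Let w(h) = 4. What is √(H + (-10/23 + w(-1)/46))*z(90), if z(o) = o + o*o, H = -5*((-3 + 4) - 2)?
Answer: 8190*√2461/23 ≈ 17665.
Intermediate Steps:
H = 5 (H = -5*(1 - 2) = -5*(-1) = 5)
z(o) = o + o²
√(H + (-10/23 + w(-1)/46))*z(90) = √(5 + (-10/23 + 4/46))*(90*(1 + 90)) = √(5 + (-10*1/23 + 4*(1/46)))*(90*91) = √(5 + (-10/23 + 2/23))*8190 = √(5 - 8/23)*8190 = √(107/23)*8190 = (√2461/23)*8190 = 8190*√2461/23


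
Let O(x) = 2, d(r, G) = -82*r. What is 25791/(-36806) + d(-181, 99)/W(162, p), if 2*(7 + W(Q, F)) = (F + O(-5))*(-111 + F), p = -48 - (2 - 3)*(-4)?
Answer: 55169608/18715851 ≈ 2.9477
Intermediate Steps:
p = -52 (p = -48 - (-1)*(-4) = -48 - 1*4 = -48 - 4 = -52)
W(Q, F) = -7 + (-111 + F)*(2 + F)/2 (W(Q, F) = -7 + ((F + 2)*(-111 + F))/2 = -7 + ((2 + F)*(-111 + F))/2 = -7 + ((-111 + F)*(2 + F))/2 = -7 + (-111 + F)*(2 + F)/2)
25791/(-36806) + d(-181, 99)/W(162, p) = 25791/(-36806) + (-82*(-181))/(-118 + (½)*(-52)² - 109/2*(-52)) = 25791*(-1/36806) + 14842/(-118 + (½)*2704 + 2834) = -25791/36806 + 14842/(-118 + 1352 + 2834) = -25791/36806 + 14842/4068 = -25791/36806 + 14842*(1/4068) = -25791/36806 + 7421/2034 = 55169608/18715851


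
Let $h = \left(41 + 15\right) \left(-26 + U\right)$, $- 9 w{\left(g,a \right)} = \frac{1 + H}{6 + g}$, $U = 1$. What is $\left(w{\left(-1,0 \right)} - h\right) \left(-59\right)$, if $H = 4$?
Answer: $- \frac{743341}{9} \approx -82594.0$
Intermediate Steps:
$w{\left(g,a \right)} = - \frac{5}{9 \left(6 + g\right)}$ ($w{\left(g,a \right)} = - \frac{\left(1 + 4\right) \frac{1}{6 + g}}{9} = - \frac{5 \frac{1}{6 + g}}{9} = - \frac{5}{9 \left(6 + g\right)}$)
$h = -1400$ ($h = \left(41 + 15\right) \left(-26 + 1\right) = 56 \left(-25\right) = -1400$)
$\left(w{\left(-1,0 \right)} - h\right) \left(-59\right) = \left(- \frac{5}{54 + 9 \left(-1\right)} - -1400\right) \left(-59\right) = \left(- \frac{5}{54 - 9} + 1400\right) \left(-59\right) = \left(- \frac{5}{45} + 1400\right) \left(-59\right) = \left(\left(-5\right) \frac{1}{45} + 1400\right) \left(-59\right) = \left(- \frac{1}{9} + 1400\right) \left(-59\right) = \frac{12599}{9} \left(-59\right) = - \frac{743341}{9}$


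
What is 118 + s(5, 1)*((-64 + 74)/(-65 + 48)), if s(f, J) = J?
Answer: 1996/17 ≈ 117.41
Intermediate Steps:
118 + s(5, 1)*((-64 + 74)/(-65 + 48)) = 118 + 1*((-64 + 74)/(-65 + 48)) = 118 + 1*(10/(-17)) = 118 + 1*(10*(-1/17)) = 118 + 1*(-10/17) = 118 - 10/17 = 1996/17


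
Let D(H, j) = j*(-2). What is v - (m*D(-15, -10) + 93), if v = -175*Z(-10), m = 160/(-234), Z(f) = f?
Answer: 195469/117 ≈ 1670.7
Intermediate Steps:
D(H, j) = -2*j
m = -80/117 (m = 160*(-1/234) = -80/117 ≈ -0.68376)
v = 1750 (v = -175*(-10) = 1750)
v - (m*D(-15, -10) + 93) = 1750 - (-(-160)*(-10)/117 + 93) = 1750 - (-80/117*20 + 93) = 1750 - (-1600/117 + 93) = 1750 - 1*9281/117 = 1750 - 9281/117 = 195469/117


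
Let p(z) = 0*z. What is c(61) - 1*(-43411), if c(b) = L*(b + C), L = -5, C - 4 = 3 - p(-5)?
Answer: 43071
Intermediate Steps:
p(z) = 0
C = 7 (C = 4 + (3 - 1*0) = 4 + (3 + 0) = 4 + 3 = 7)
c(b) = -35 - 5*b (c(b) = -5*(b + 7) = -5*(7 + b) = -35 - 5*b)
c(61) - 1*(-43411) = (-35 - 5*61) - 1*(-43411) = (-35 - 305) + 43411 = -340 + 43411 = 43071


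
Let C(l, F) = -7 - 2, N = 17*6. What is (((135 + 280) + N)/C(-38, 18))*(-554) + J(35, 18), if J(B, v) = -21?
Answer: 286229/9 ≈ 31803.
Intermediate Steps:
N = 102
C(l, F) = -9
(((135 + 280) + N)/C(-38, 18))*(-554) + J(35, 18) = (((135 + 280) + 102)/(-9))*(-554) - 21 = ((415 + 102)*(-⅑))*(-554) - 21 = (517*(-⅑))*(-554) - 21 = -517/9*(-554) - 21 = 286418/9 - 21 = 286229/9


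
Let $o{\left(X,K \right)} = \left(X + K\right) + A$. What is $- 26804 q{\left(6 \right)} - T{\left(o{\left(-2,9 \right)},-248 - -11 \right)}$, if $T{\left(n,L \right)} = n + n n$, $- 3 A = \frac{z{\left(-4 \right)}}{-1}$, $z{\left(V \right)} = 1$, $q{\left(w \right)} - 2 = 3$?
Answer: $- \frac{1206730}{9} \approx -1.3408 \cdot 10^{5}$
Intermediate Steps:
$q{\left(w \right)} = 5$ ($q{\left(w \right)} = 2 + 3 = 5$)
$A = \frac{1}{3}$ ($A = - \frac{1 \frac{1}{-1}}{3} = - \frac{1 \left(-1\right)}{3} = \left(- \frac{1}{3}\right) \left(-1\right) = \frac{1}{3} \approx 0.33333$)
$o{\left(X,K \right)} = \frac{1}{3} + K + X$ ($o{\left(X,K \right)} = \left(X + K\right) + \frac{1}{3} = \left(K + X\right) + \frac{1}{3} = \frac{1}{3} + K + X$)
$T{\left(n,L \right)} = n + n^{2}$
$- 26804 q{\left(6 \right)} - T{\left(o{\left(-2,9 \right)},-248 - -11 \right)} = \left(-26804\right) 5 - \left(\frac{1}{3} + 9 - 2\right) \left(1 + \left(\frac{1}{3} + 9 - 2\right)\right) = -134020 - \frac{22 \left(1 + \frac{22}{3}\right)}{3} = -134020 - \frac{22}{3} \cdot \frac{25}{3} = -134020 - \frac{550}{9} = - \frac{1206730}{9}$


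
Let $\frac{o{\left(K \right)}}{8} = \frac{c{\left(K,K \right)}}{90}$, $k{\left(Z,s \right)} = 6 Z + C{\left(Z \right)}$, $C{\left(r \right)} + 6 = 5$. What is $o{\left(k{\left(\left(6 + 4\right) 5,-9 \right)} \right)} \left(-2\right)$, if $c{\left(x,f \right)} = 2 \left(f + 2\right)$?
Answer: $- \frac{4816}{45} \approx -107.02$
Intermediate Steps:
$C{\left(r \right)} = -1$ ($C{\left(r \right)} = -6 + 5 = -1$)
$c{\left(x,f \right)} = 4 + 2 f$ ($c{\left(x,f \right)} = 2 \left(2 + f\right) = 4 + 2 f$)
$k{\left(Z,s \right)} = -1 + 6 Z$ ($k{\left(Z,s \right)} = 6 Z - 1 = -1 + 6 Z$)
$o{\left(K \right)} = \frac{16}{45} + \frac{8 K}{45}$ ($o{\left(K \right)} = 8 \frac{4 + 2 K}{90} = 8 \left(4 + 2 K\right) \frac{1}{90} = 8 \left(\frac{2}{45} + \frac{K}{45}\right) = \frac{16}{45} + \frac{8 K}{45}$)
$o{\left(k{\left(\left(6 + 4\right) 5,-9 \right)} \right)} \left(-2\right) = \left(\frac{16}{45} + \frac{8 \left(-1 + 6 \left(6 + 4\right) 5\right)}{45}\right) \left(-2\right) = \left(\frac{16}{45} + \frac{8 \left(-1 + 6 \cdot 10 \cdot 5\right)}{45}\right) \left(-2\right) = \left(\frac{16}{45} + \frac{8 \left(-1 + 6 \cdot 50\right)}{45}\right) \left(-2\right) = \left(\frac{16}{45} + \frac{8 \left(-1 + 300\right)}{45}\right) \left(-2\right) = \left(\frac{16}{45} + \frac{8}{45} \cdot 299\right) \left(-2\right) = \left(\frac{16}{45} + \frac{2392}{45}\right) \left(-2\right) = \frac{2408}{45} \left(-2\right) = - \frac{4816}{45}$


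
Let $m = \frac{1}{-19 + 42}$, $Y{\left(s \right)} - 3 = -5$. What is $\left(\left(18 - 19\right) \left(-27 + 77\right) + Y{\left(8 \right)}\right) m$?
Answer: $- \frac{52}{23} \approx -2.2609$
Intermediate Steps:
$Y{\left(s \right)} = -2$ ($Y{\left(s \right)} = 3 - 5 = -2$)
$m = \frac{1}{23} \approx 0.043478$
$\left(\left(18 - 19\right) \left(-27 + 77\right) + Y{\left(8 \right)}\right) m = \left(\left(18 - 19\right) \left(-27 + 77\right) - 2\right) \frac{1}{23} = \left(\left(-1\right) 50 - 2\right) \frac{1}{23} = \left(-50 - 2\right) \frac{1}{23} = \left(-52\right) \frac{1}{23} = - \frac{52}{23}$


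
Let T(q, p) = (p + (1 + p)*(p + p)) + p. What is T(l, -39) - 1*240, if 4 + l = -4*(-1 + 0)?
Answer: 2646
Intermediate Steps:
l = 0 (l = -4 - 4*(-1 + 0) = -4 - 4*(-1) = -4 + 4 = 0)
T(q, p) = 2*p + 2*p*(1 + p) (T(q, p) = (p + (1 + p)*(2*p)) + p = (p + 2*p*(1 + p)) + p = 2*p + 2*p*(1 + p))
T(l, -39) - 1*240 = 2*(-39)*(2 - 39) - 1*240 = 2*(-39)*(-37) - 240 = 2886 - 240 = 2646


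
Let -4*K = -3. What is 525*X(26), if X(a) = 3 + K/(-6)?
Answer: 12075/8 ≈ 1509.4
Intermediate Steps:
K = ¾ (K = -¼*(-3) = ¾ ≈ 0.75000)
X(a) = 23/8 (X(a) = 3 + (¾)/(-6) = 3 + (¾)*(-⅙) = 3 - ⅛ = 23/8)
525*X(26) = 525*(23/8) = 12075/8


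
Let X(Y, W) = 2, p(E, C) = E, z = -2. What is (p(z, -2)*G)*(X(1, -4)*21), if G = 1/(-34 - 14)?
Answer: 7/4 ≈ 1.7500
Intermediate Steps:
G = -1/48 (G = 1/(-48) = -1/48 ≈ -0.020833)
(p(z, -2)*G)*(X(1, -4)*21) = (-2*(-1/48))*(2*21) = (1/24)*42 = 7/4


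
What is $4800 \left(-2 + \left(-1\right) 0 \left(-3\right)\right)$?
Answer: $-9600$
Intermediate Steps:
$4800 \left(-2 + \left(-1\right) 0 \left(-3\right)\right) = 4800 \left(-2 + 0 \left(-3\right)\right) = 4800 \left(-2 + 0\right) = 4800 \left(-2\right) = -9600$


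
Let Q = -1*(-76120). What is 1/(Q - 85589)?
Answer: -1/9469 ≈ -0.00010561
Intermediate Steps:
Q = 76120
1/(Q - 85589) = 1/(76120 - 85589) = 1/(-9469) = -1/9469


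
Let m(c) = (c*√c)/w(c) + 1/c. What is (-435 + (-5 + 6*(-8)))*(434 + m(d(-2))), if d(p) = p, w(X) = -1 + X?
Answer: -211548 - 976*I*√2/3 ≈ -2.1155e+5 - 460.09*I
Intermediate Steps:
m(c) = 1/c + c^(3/2)/(-1 + c) (m(c) = (c*√c)/(-1 + c) + 1/c = c^(3/2)/(-1 + c) + 1/c = 1/c + c^(3/2)/(-1 + c))
(-435 + (-5 + 6*(-8)))*(434 + m(d(-2))) = (-435 + (-5 + 6*(-8)))*(434 + (-1 - 2 + (-2)^(5/2))/((-2)*(-1 - 2))) = (-435 + (-5 - 48))*(434 - ½*(-1 - 2 + 4*I*√2)/(-3)) = (-435 - 53)*(434 - ½*(-⅓)*(-3 + 4*I*√2)) = -488*(434 + (-½ + 2*I*√2/3)) = -488*(867/2 + 2*I*√2/3) = -211548 - 976*I*√2/3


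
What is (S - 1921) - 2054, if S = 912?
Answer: -3063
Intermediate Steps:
(S - 1921) - 2054 = (912 - 1921) - 2054 = -1009 - 2054 = -3063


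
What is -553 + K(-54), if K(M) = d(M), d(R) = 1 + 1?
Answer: -551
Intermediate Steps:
d(R) = 2
K(M) = 2
-553 + K(-54) = -553 + 2 = -551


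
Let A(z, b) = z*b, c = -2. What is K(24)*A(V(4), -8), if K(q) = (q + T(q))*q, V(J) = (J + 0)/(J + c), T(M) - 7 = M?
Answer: -21120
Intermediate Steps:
T(M) = 7 + M
V(J) = J/(-2 + J) (V(J) = (J + 0)/(J - 2) = J/(-2 + J))
K(q) = q*(7 + 2*q) (K(q) = (q + (7 + q))*q = (7 + 2*q)*q = q*(7 + 2*q))
A(z, b) = b*z
K(24)*A(V(4), -8) = (24*(7 + 2*24))*(-32/(-2 + 4)) = (24*(7 + 48))*(-32/2) = (24*55)*(-32/2) = 1320*(-8*2) = 1320*(-16) = -21120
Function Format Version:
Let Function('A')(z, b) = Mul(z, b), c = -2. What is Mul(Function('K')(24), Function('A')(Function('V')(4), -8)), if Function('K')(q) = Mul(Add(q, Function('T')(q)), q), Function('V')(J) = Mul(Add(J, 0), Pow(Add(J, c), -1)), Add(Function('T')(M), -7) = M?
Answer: -21120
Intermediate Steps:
Function('T')(M) = Add(7, M)
Function('V')(J) = Mul(J, Pow(Add(-2, J), -1)) (Function('V')(J) = Mul(Add(J, 0), Pow(Add(J, -2), -1)) = Mul(J, Pow(Add(-2, J), -1)))
Function('K')(q) = Mul(q, Add(7, Mul(2, q))) (Function('K')(q) = Mul(Add(q, Add(7, q)), q) = Mul(Add(7, Mul(2, q)), q) = Mul(q, Add(7, Mul(2, q))))
Function('A')(z, b) = Mul(b, z)
Mul(Function('K')(24), Function('A')(Function('V')(4), -8)) = Mul(Mul(24, Add(7, Mul(2, 24))), Mul(-8, Mul(4, Pow(Add(-2, 4), -1)))) = Mul(Mul(24, Add(7, 48)), Mul(-8, Mul(4, Pow(2, -1)))) = Mul(Mul(24, 55), Mul(-8, Mul(4, Rational(1, 2)))) = Mul(1320, Mul(-8, 2)) = Mul(1320, -16) = -21120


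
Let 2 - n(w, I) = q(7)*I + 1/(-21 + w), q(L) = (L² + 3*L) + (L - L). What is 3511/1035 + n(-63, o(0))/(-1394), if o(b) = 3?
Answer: 143068847/40398120 ≈ 3.5415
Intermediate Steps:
q(L) = L² + 3*L (q(L) = (L² + 3*L) + 0 = L² + 3*L)
n(w, I) = 2 - 1/(-21 + w) - 70*I (n(w, I) = 2 - ((7*(3 + 7))*I + 1/(-21 + w)) = 2 - ((7*10)*I + 1/(-21 + w)) = 2 - (70*I + 1/(-21 + w)) = 2 - (1/(-21 + w) + 70*I) = 2 + (-1/(-21 + w) - 70*I) = 2 - 1/(-21 + w) - 70*I)
3511/1035 + n(-63, o(0))/(-1394) = 3511/1035 + ((-43 + 2*(-63) + 1470*3 - 70*3*(-63))/(-21 - 63))/(-1394) = 3511*(1/1035) + ((-43 - 126 + 4410 + 13230)/(-84))*(-1/1394) = 3511/1035 - 1/84*17471*(-1/1394) = 3511/1035 - 17471/84*(-1/1394) = 3511/1035 + 17471/117096 = 143068847/40398120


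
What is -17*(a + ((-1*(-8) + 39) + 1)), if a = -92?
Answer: 748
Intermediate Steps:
-17*(a + ((-1*(-8) + 39) + 1)) = -17*(-92 + ((-1*(-8) + 39) + 1)) = -17*(-92 + ((8 + 39) + 1)) = -17*(-92 + (47 + 1)) = -17*(-92 + 48) = -17*(-44) = 748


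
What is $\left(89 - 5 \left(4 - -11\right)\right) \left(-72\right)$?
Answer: $-1008$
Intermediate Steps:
$\left(89 - 5 \left(4 - -11\right)\right) \left(-72\right) = \left(89 - 5 \left(4 + 11\right)\right) \left(-72\right) = \left(89 - 75\right) \left(-72\right) = 14 \left(-72\right) = -1008$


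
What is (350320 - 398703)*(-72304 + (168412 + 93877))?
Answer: -9192044255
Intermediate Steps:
(350320 - 398703)*(-72304 + (168412 + 93877)) = -48383*(-72304 + 262289) = -48383*189985 = -9192044255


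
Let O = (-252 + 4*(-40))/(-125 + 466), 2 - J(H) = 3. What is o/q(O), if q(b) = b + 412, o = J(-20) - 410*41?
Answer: -5732551/140080 ≈ -40.923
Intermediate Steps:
J(H) = -1 (J(H) = 2 - 1*3 = 2 - 3 = -1)
O = -412/341 (O = (-252 - 160)/341 = -412*1/341 = -412/341 ≈ -1.2082)
o = -16811 (o = -1 - 410*41 = -1 - 16810 = -16811)
q(b) = 412 + b
o/q(O) = -16811/(412 - 412/341) = -16811/140080/341 = -16811*341/140080 = -5732551/140080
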